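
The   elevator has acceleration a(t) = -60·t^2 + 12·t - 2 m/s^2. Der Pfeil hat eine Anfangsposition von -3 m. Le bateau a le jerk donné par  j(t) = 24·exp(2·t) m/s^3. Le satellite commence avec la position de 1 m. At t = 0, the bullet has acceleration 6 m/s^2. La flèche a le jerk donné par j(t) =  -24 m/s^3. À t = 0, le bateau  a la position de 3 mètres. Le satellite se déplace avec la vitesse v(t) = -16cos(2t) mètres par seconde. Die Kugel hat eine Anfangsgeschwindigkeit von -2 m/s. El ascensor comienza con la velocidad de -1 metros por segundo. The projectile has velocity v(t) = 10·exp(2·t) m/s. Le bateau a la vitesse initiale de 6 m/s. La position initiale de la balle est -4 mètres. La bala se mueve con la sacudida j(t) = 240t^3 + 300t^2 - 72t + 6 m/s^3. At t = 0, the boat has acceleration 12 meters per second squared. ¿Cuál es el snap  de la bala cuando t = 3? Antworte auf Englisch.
We must differentiate our jerk equation j(t) = 240·t^3 + 300·t^2 - 72·t + 6 1 time. Taking d/dt of j(t), we find s(t) = 720·t^2 + 600·t - 72. Using s(t) = 720·t^2 + 600·t - 72 and substituting t = 3, we find s = 8208.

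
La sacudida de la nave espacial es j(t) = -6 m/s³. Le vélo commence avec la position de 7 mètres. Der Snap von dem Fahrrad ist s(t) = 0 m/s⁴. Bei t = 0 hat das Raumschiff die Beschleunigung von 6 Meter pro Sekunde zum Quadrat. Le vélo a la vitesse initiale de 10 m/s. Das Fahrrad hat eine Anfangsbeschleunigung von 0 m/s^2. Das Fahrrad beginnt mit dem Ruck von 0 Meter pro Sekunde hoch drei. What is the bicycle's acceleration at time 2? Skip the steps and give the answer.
The answer is 0.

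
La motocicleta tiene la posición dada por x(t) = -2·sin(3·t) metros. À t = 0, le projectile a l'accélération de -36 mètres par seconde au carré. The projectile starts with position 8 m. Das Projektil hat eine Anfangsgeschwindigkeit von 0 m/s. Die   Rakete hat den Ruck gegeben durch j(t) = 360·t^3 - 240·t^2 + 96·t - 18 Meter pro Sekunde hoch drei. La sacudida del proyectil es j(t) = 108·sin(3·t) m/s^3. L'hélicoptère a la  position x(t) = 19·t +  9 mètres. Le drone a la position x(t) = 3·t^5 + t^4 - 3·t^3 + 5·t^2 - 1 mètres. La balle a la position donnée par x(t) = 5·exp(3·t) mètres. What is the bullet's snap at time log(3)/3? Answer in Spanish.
Debemos derivar nuestra ecuación de la posición x(t) = 5·exp(3·t) 4 veces. La derivada de la posición da la velocidad: v(t) = 15·exp(3·t). Tomando d/dt de v(t), encontramos a(t) = 45·exp(3·t). La derivada de la aceleración da la sacudida: j(t) = 135·exp(3·t). Derivando la sacudida, obtenemos el snap: s(t) = 405·exp(3·t). Usando s(t) = 405·exp(3·t) y sustituyendo t = log(3)/3, encontramos s = 1215.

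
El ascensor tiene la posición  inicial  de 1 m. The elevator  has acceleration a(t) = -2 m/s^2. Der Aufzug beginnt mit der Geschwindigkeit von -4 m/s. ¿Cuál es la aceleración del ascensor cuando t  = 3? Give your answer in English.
We have acceleration a(t) = -2. Substituting t = 3: a(3) = -2.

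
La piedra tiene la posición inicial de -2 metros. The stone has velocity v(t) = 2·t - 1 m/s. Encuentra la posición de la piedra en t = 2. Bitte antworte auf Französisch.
En partant de la vitesse v(t) = 2·t - 1, nous prenons 1 primitive. L'intégrale de la vitesse, avec x(0) = -2, donne la position: x(t) = t^2 - t - 2. En utilisant x(t) = t^2 - t - 2 et en substituant t = 2, nous trouvons x = 0.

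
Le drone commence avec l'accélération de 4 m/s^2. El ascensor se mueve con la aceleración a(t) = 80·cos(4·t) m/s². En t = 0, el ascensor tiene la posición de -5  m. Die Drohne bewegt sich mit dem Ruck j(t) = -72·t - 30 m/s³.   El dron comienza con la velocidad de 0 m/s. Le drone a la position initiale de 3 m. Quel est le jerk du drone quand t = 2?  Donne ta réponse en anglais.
Using j(t) = -72·t - 30 and substituting t = 2, we find j = -174.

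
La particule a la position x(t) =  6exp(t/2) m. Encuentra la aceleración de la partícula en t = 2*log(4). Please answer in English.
To solve this, we need to take 2 derivatives of our position equation x(t) = 6·exp(t/2). The derivative of position gives velocity: v(t) = 3·exp(t/2). The derivative of velocity gives acceleration: a(t) = 3·exp(t/2)/2. Using a(t) = 3·exp(t/2)/2 and substituting t = 2*log(4), we find a = 6.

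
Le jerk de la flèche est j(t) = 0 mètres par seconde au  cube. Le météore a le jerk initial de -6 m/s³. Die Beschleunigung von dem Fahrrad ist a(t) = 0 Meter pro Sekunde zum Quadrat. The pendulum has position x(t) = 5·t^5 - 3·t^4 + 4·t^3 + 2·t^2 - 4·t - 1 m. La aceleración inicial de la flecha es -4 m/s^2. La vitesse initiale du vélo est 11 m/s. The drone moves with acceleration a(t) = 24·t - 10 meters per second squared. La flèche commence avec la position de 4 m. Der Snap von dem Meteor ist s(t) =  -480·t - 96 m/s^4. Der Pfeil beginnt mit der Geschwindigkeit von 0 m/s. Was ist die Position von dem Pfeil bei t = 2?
Um dies zu lösen, müssen wir 3 Stammfunktionen unserer Gleichung für den Ruck j(t) = 0 finden. Das Integral von dem Ruck ist die Beschleunigung. Mit a(0) = -4 erhalten wir a(t) = -4. Durch Integration von der Beschleunigung und Verwendung der Anfangsbedingung v(0) = 0, erhalten wir v(t) = -4·t. Durch Integration von der Geschwindigkeit und Verwendung der Anfangsbedingung x(0) = 4, erhalten wir x(t) = 4 - 2·t^2. Wir haben die Position x(t) = 4 - 2·t^2. Durch Einsetzen von t = 2: x(2) = -4.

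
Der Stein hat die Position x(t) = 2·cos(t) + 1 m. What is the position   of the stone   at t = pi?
Using x(t) = 2·cos(t) + 1 and substituting t = pi, we find x = -1.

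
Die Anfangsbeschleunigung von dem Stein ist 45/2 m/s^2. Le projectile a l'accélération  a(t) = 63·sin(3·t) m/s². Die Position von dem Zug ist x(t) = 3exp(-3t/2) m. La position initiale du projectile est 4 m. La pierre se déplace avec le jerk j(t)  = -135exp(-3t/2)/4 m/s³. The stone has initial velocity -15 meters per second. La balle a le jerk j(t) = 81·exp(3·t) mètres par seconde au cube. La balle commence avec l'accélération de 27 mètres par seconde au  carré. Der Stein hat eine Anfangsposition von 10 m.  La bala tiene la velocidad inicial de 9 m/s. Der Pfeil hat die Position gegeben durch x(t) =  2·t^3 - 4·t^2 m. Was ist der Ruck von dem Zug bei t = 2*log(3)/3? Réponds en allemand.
Ausgehend von der Position x(t) = 3·exp(-3·t/2), nehmen wir 3 Ableitungen. Die Ableitung von der Position ergibt die Geschwindigkeit: v(t) = -9·exp(-3·t/2)/2. Die Ableitung von der Geschwindigkeit ergibt die Beschleunigung: a(t) = 27·exp(-3·t/2)/4. Durch Ableiten von der Beschleunigung erhalten wir den Ruck: j(t) = -81·exp(-3·t/2)/8. Mit j(t) = -81·exp(-3·t/2)/8 und Einsetzen von t = 2*log(3)/3, finden wir j = -27/8.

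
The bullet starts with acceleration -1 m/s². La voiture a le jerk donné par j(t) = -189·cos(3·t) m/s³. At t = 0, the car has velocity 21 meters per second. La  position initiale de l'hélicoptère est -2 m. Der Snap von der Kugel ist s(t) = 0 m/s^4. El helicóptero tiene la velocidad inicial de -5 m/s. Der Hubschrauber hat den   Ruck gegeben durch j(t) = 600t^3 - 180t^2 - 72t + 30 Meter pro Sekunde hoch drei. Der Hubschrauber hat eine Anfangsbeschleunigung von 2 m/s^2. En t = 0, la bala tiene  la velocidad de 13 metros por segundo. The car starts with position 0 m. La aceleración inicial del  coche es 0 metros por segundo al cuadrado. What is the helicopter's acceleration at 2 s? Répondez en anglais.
We need to integrate our jerk equation j(t) = 600·t^3 - 180·t^2 - 72·t + 30 1 time. Integrating jerk and using the initial condition a(0) = 2, we get a(t) = 150·t^4 - 60·t^3 - 36·t^2 + 30·t + 2. From the given acceleration equation a(t) = 150·t^4 - 60·t^3 - 36·t^2 + 30·t + 2, we substitute t = 2 to get a = 1838.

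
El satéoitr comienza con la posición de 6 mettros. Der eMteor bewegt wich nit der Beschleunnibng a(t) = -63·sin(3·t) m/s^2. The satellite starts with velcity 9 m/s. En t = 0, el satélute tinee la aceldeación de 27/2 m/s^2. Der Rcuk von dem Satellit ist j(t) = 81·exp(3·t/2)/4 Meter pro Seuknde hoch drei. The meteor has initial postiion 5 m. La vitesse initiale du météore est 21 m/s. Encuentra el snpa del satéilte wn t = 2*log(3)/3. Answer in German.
Wir müssen unsere Gleichung für den Ruck j(t) = 81·exp(3·t/2)/4 1-mal ableiten. Die Ableitung von dem Ruck ergibt den Snap: s(t) = 243·exp(3·t/2)/8. Aus der Gleichung für den Snap s(t) = 243·exp(3·t/2)/8, setzen wir t = 2*log(3)/3 ein und erhalten s = 729/8.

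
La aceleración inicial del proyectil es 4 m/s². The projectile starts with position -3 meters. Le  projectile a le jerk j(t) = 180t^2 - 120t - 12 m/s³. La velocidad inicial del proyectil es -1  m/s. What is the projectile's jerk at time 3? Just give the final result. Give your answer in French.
j(3) = 1248.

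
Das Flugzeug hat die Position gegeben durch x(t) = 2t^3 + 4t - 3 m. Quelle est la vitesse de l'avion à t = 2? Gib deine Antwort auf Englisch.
Starting from position x(t) = 2·t^3 + 4·t - 3, we take 1 derivative. Differentiating position, we get velocity: v(t) = 6·t^2 + 4. We have velocity v(t) = 6·t^2 + 4. Substituting t = 2: v(2) = 28.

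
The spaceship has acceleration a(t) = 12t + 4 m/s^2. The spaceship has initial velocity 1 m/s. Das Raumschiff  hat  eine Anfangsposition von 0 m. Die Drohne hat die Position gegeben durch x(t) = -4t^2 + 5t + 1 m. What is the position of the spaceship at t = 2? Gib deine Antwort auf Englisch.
To solve this, we need to take 2 antiderivatives of our acceleration equation a(t) = 12·t + 4. The integral of acceleration is velocity. Using v(0) = 1, we get v(t) = 6·t^2 + 4·t + 1. The antiderivative of velocity, with x(0) = 0, gives position: x(t) = 2·t^3 + 2·t^2 + t. From the given position equation x(t) = 2·t^3 + 2·t^2 + t, we substitute t = 2 to get x = 26.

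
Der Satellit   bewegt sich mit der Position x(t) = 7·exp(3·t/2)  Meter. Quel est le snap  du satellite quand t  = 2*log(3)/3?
Pour résoudre ceci, nous devons prendre 4 dérivées de notre équation de la position x(t) = 7·exp(3·t/2). La dérivée de la position donne la vitesse: v(t) = 21·exp(3·t/2)/2. En prenant d/dt de v(t), nous trouvons a(t) = 63·exp(3·t/2)/4. En prenant d/dt de a(t), nous trouvons j(t) = 189·exp(3·t/2)/8. En dérivant le jerk, nous obtenons le snap: s(t) = 567·exp(3·t/2)/16. Nous avons le snap s(t) = 567·exp(3·t/2)/16. En substituant t = 2*log(3)/3: s(2*log(3)/3) = 1701/16.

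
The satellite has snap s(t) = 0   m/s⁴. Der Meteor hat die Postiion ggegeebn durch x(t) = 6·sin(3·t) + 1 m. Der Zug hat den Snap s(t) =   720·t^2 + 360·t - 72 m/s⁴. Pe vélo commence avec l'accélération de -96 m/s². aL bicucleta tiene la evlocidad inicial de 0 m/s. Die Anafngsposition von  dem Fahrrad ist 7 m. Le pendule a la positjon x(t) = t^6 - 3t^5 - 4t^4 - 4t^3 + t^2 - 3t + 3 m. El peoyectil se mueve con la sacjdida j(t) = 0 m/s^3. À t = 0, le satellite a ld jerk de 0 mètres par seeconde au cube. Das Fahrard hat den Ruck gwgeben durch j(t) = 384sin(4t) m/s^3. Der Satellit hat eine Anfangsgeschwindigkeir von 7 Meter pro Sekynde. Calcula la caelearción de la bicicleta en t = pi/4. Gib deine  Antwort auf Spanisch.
Debemos encontrar la integral de nuestra ecuación de la sacudida j(t) = 384·sin(4·t) 1 vez. Tomando ∫j(t)dt y aplicando a(0) = -96, encontramos a(t) = -96·cos(4·t). Tenemos la aceleración a(t) = -96·cos(4·t). Sustituyendo t = pi/4: a(pi/4) = 96.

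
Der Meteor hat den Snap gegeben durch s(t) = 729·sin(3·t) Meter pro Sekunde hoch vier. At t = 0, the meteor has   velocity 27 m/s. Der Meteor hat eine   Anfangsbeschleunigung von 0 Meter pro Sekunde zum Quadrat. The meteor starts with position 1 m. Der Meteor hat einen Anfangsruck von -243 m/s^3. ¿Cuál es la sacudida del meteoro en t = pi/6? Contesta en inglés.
To find the answer, we compute 1 antiderivative of s(t) = 729·sin(3·t). Taking ∫s(t)dt and applying j(0) = -243, we find j(t) = -243·cos(3·t). Using j(t) = -243·cos(3·t) and substituting t = pi/6, we find j = 0.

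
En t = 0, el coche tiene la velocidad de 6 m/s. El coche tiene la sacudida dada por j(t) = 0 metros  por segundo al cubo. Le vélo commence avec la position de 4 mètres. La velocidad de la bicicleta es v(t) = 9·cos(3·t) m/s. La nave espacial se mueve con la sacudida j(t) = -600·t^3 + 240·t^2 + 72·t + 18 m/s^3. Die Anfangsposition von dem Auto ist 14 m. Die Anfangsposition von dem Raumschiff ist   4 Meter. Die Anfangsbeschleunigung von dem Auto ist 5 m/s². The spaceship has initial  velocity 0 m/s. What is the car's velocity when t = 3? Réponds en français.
Nous devons intégrer notre équation du jerk j(t) = 0 2 fois. L'intégrale du jerk, avec a(0) = 5, donne l'accélération: a(t) = 5. L'intégrale de l'accélération, avec v(0) = 6, donne la vitesse: v(t) = 5·t + 6. Nous avons la vitesse v(t) = 5·t + 6. En substituant t = 3: v(3) = 21.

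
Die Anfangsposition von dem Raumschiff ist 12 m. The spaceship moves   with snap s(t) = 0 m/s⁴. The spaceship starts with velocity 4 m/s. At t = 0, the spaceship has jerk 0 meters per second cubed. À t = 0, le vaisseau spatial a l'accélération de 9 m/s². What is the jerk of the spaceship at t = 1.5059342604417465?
Starting from snap s(t) = 0, we take 1 integral. Taking ∫s(t)dt and applying j(0) = 0, we find j(t) = 0. We have jerk j(t) = 0. Substituting t = 1.5059342604417465: j(1.5059342604417465) = 0.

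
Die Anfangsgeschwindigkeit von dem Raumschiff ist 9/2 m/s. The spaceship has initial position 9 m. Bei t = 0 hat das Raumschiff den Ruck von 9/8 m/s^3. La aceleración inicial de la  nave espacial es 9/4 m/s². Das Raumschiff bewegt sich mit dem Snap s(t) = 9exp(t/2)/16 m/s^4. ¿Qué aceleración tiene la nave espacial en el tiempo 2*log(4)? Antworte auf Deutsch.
Ausgehend von dem Snap s(t) = 9·exp(t/2)/16, nehmen wir 2 Integrale. Durch Integration von dem Snap und Verwendung der Anfangsbedingung j(0) = 9/8, erhalten wir j(t) = 9·exp(t/2)/8. Durch Integration von dem Ruck und Verwendung der Anfangsbedingung a(0) = 9/4, erhalten wir a(t) = 9·exp(t/2)/4. Aus der Gleichung für die Beschleunigung a(t) = 9·exp(t/2)/4, setzen wir t = 2*log(4) ein und erhalten a = 9.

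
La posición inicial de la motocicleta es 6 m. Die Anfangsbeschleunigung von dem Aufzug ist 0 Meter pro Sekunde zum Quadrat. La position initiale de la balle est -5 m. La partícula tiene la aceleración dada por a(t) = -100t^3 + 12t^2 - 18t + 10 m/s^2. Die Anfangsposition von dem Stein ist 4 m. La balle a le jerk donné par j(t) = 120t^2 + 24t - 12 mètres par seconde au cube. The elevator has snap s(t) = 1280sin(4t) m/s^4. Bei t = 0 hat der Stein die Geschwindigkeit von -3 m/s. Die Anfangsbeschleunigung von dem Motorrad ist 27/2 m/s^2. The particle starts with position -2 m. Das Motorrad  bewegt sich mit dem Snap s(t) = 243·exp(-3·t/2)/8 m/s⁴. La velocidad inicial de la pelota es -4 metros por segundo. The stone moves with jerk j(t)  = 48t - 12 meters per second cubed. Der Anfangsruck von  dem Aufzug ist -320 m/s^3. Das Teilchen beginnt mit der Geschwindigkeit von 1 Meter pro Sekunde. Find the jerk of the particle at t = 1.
We must differentiate our acceleration equation a(t) = -100·t^3 + 12·t^2 - 18·t + 10 1 time. The derivative of acceleration gives jerk: j(t) = -300·t^2 + 24·t - 18. We have jerk j(t) = -300·t^2 + 24·t - 18. Substituting t = 1: j(1) = -294.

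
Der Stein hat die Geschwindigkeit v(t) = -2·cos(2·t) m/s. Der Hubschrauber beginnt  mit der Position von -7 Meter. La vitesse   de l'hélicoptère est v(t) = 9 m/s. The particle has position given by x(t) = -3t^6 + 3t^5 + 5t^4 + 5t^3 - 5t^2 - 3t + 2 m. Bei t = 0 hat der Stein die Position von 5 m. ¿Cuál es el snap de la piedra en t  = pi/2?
Partiendo de la velocidad v(t) = -2·cos(2·t), tomamos 3 derivadas. Tomando d/dt de v(t), encontramos a(t) = 4·sin(2·t). Tomando d/dt de a(t), encontramos j(t) = 8·cos(2·t). Tomando d/dt de j(t), encontramos s(t) = -16·sin(2·t). De la ecuación del snap s(t) = -16·sin(2·t), sustituimos t = pi/2 para obtener s = 0.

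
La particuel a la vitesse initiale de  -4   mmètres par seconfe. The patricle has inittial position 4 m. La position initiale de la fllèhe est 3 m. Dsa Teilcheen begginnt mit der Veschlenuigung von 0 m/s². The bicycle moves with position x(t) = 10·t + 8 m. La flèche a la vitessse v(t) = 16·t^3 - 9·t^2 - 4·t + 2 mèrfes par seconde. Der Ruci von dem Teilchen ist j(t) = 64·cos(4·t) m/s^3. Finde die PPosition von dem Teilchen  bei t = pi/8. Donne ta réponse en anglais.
We must find the antiderivative of our jerk equation j(t) = 64·cos(4·t) 3 times. The antiderivative of jerk, with a(0) = 0, gives acceleration: a(t) = 16·sin(4·t). The integral of acceleration is velocity. Using v(0) = -4, we get v(t) = -4·cos(4·t). The integral of velocity is position. Using x(0) = 4, we get x(t) = 4 - sin(4·t). We have position x(t) = 4 - sin(4·t). Substituting t = pi/8: x(pi/8) = 3.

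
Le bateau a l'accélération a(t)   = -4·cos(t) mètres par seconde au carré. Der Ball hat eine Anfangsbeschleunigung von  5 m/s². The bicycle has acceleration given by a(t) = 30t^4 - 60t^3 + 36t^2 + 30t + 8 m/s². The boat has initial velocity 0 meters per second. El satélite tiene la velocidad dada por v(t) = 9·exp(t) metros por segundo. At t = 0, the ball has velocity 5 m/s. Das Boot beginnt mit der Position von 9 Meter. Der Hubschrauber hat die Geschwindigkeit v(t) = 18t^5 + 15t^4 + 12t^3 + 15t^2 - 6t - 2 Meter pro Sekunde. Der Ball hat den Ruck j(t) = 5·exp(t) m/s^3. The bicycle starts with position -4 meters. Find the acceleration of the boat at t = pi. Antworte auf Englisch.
From the given acceleration equation a(t) = -4·cos(t), we substitute t = pi to get a = 4.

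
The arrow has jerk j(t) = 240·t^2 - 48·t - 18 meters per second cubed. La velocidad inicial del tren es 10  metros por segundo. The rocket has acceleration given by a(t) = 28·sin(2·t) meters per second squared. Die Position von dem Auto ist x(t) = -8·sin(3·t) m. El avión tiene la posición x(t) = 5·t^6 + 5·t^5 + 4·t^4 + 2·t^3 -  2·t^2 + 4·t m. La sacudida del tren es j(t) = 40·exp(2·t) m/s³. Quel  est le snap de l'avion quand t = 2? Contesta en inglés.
To solve this, we need to take 4 derivatives of our position equation x(t) = 5·t^6 + 5·t^5 + 4·t^4 + 2·t^3 - 2·t^2 + 4·t. Taking d/dt of x(t), we find v(t) = 30·t^5 + 25·t^4 + 16·t^3 + 6·t^2 - 4·t + 4. Differentiating velocity, we get acceleration: a(t) = 150·t^4 + 100·t^3 + 48·t^2 + 12·t - 4. The derivative of acceleration gives jerk: j(t) = 600·t^3 + 300·t^2 + 96·t + 12. Taking d/dt of j(t), we find s(t) = 1800·t^2 + 600·t + 96. We have snap s(t) = 1800·t^2 + 600·t + 96. Substituting t = 2: s(2) = 8496.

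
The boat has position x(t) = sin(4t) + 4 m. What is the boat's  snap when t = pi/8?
Starting from position x(t) = sin(4·t) + 4, we take 4 derivatives. Differentiating position, we get velocity: v(t) = 4·cos(4·t). Taking d/dt of v(t), we find a(t) = -16·sin(4·t). Differentiating acceleration, we get jerk: j(t) = -64·cos(4·t). The derivative of jerk gives snap: s(t) = 256·sin(4·t). From the given snap equation s(t) = 256·sin(4·t), we substitute t = pi/8 to get s = 256.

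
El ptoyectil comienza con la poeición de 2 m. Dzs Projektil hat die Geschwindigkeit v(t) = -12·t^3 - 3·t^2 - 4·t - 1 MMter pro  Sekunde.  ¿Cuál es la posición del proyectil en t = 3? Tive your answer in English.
To solve this, we need to take 1 antiderivative of our velocity equation v(t) = -12·t^3 - 3·t^2 - 4·t - 1. Finding the integral of v(t) and using x(0) = 2: x(t) = -3·t^4 - t^3 - 2·t^2 - t + 2. We have position x(t) = -3·t^4 - t^3 - 2·t^2 - t + 2. Substituting t = 3: x(3) = -289.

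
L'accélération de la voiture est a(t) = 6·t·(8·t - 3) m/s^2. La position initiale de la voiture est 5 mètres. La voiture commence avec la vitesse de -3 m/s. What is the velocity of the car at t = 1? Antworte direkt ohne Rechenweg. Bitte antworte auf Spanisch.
En t = 1, v = 4.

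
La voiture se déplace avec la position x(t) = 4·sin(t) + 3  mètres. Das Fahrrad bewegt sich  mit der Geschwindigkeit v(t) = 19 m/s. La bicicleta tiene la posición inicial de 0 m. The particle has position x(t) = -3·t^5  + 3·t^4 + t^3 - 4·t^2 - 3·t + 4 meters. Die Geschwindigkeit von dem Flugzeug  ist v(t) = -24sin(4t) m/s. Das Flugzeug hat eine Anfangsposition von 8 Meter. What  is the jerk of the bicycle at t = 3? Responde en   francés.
Pour résoudre ceci, nous devons prendre 2 dérivées de notre équation de la vitesse v(t) = 19. En prenant d/dt de v(t), nous trouvons a(t) = 0. En prenant d/dt de a(t), nous trouvons j(t) = 0. Nous avons le jerk j(t) = 0. En substituant t = 3: j(3) = 0.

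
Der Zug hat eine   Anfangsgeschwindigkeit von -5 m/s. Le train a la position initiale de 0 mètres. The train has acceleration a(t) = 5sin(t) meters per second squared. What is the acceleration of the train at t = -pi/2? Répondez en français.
En utilisant a(t) = 5·sin(t) et en substituant t = -pi/2, nous trouvons a = -5.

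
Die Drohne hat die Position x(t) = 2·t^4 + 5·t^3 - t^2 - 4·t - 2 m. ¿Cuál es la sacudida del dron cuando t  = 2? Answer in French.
Pour résoudre ceci, nous devons prendre 3 dérivées de notre équation de la position x(t) = 2·t^4 + 5·t^3 - t^2 - 4·t - 2. En prenant d/dt de x(t), nous trouvons v(t) = 8·t^3 + 15·t^2 - 2·t - 4. En dérivant la vitesse, nous obtenons l'accélération: a(t) = 24·t^2 + 30·t - 2. La dérivée de l'accélération donne le jerk: j(t) = 48·t + 30. En utilisant j(t) = 48·t + 30 et en substituant t = 2, nous trouvons j = 126.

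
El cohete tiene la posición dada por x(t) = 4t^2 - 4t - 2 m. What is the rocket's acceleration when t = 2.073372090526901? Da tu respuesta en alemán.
Ausgehend von der Position x(t) = 4·t^2 - 4·t - 2, nehmen wir 2 Ableitungen. Die Ableitung von der Position ergibt die Geschwindigkeit: v(t) = 8·t - 4. Durch Ableiten von der Geschwindigkeit erhalten wir die Beschleunigung: a(t) = 8. Aus der Gleichung für die Beschleunigung a(t) = 8, setzen wir t = 2.073372090526901 ein und erhalten a = 8.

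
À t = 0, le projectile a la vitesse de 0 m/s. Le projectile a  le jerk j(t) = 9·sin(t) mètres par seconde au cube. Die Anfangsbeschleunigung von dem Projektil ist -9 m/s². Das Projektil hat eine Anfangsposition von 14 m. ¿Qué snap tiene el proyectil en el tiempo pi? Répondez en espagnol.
Partiendo de la sacudida j(t) = 9·sin(t), tomamos 1 derivada. Tomando d/dt de j(t), encontramos s(t) = 9·cos(t). De la ecuación del snap s(t) = 9·cos(t), sustituimos t = pi para obtener s = -9.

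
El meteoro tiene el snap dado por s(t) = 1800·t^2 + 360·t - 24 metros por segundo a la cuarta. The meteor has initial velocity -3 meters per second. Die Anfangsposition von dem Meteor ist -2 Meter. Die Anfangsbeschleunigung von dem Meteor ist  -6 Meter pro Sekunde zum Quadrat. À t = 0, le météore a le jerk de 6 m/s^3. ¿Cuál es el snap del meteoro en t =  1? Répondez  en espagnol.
Tenemos el snap s(t) = 1800·t^2 + 360·t - 24. Sustituyendo t = 1: s(1) = 2136.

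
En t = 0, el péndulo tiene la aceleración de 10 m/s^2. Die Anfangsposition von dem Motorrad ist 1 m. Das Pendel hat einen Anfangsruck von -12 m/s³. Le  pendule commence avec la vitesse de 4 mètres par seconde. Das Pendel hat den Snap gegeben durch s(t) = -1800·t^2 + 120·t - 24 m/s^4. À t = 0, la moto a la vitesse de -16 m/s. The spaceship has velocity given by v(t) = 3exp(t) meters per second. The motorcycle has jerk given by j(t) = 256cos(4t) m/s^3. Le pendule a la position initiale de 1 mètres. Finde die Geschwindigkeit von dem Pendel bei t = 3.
Um dies zu lösen, müssen wir 3 Integrale unserer Gleichung für den Snap s(t) = -1800·t^2 + 120·t - 24 finden. Das Integral von dem Snap, mit j(0) = -12, ergibt den Ruck: j(t) = -600·t^3 + 60·t^2 - 24·t - 12. Mit ∫j(t)dt und Anwendung von a(0) = 10, finden wir a(t) = -150·t^4 + 20·t^3 - 12·t^2 - 12·t + 10. Mit ∫a(t)dt und Anwendung von v(0) = 4, finden wir v(t) = -30·t^5 + 5·t^4 - 4·t^3 - 6·t^2 + 10·t + 4. Mit v(t) = -30·t^5 + 5·t^4 - 4·t^3 - 6·t^2 + 10·t + 4 und Einsetzen von t = 3, finden wir v = -7013.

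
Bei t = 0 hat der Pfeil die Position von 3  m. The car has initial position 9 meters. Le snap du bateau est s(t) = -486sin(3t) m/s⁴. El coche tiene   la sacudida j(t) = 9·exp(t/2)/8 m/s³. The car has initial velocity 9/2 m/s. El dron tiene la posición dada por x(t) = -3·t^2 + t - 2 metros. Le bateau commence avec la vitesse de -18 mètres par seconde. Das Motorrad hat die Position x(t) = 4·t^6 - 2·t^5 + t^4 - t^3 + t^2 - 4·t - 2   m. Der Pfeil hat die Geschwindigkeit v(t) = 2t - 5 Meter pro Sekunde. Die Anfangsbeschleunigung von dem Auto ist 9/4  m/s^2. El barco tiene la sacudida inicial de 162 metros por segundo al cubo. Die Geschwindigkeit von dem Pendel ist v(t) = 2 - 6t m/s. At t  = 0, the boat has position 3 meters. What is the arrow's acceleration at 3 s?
We must differentiate our velocity equation v(t) = 2·t - 5 1 time. Differentiating velocity, we get acceleration: a(t) = 2. From the given acceleration equation a(t) = 2, we substitute t = 3 to get a = 2.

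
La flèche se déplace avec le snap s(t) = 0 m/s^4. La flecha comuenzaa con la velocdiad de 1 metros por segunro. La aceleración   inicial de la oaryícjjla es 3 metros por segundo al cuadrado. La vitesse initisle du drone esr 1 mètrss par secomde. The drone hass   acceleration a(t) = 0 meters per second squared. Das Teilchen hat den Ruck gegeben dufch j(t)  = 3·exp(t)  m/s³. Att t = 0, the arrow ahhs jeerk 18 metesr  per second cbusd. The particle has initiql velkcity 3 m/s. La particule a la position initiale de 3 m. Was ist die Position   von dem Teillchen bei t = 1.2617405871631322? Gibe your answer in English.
To solve this, we need to take 3 antiderivatives of our jerk equation j(t) = 3·exp(t). Integrating jerk and using the initial condition a(0) = 3, we get a(t) = 3·exp(t). The antiderivative of acceleration, with v(0) = 3, gives velocity: v(t) = 3·exp(t). The antiderivative of velocity, with x(0) = 3, gives position: x(t) = 3·exp(t). Using x(t) = 3·exp(t) and substituting t = 1.2617405871631322, we find x = 10.5946894027086.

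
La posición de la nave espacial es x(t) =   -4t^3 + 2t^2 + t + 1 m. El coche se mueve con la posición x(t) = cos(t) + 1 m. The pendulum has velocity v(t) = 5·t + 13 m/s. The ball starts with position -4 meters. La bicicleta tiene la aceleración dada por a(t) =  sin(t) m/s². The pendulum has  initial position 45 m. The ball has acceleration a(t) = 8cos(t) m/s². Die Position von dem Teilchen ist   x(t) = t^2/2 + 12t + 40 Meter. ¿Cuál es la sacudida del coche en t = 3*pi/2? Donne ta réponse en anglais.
Starting from position x(t) = cos(t) + 1, we take 3 derivatives. Differentiating position, we get velocity: v(t) = -sin(t). Taking d/dt of v(t), we find a(t) = -cos(t). Differentiating acceleration, we get jerk: j(t) = sin(t). Using j(t) = sin(t) and substituting t = 3*pi/2, we find j = -1.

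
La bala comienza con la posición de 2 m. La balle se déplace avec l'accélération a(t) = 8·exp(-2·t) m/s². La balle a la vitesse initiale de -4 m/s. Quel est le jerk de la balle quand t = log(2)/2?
Pour résoudre ceci, nous devons prendre 1 dérivée de notre équation de l'accélération a(t) = 8·exp(-2·t). En dérivant l'accélération, nous obtenons le jerk: j(t) = -16·exp(-2·t). Nous avons le jerk j(t) = -16·exp(-2·t). En substituant t = log(2)/2: j(log(2)/2) = -8.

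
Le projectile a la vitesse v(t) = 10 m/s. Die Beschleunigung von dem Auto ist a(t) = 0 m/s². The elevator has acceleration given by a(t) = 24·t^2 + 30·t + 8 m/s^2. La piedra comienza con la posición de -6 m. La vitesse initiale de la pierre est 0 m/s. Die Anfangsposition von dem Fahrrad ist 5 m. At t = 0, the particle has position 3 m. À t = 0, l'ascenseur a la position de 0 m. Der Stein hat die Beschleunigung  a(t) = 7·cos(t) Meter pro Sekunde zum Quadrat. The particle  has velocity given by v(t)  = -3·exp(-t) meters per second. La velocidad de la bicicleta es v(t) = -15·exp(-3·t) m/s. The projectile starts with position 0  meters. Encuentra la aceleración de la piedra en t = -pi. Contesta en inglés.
From the given acceleration equation a(t) = 7·cos(t), we substitute t = -pi to get a = -7.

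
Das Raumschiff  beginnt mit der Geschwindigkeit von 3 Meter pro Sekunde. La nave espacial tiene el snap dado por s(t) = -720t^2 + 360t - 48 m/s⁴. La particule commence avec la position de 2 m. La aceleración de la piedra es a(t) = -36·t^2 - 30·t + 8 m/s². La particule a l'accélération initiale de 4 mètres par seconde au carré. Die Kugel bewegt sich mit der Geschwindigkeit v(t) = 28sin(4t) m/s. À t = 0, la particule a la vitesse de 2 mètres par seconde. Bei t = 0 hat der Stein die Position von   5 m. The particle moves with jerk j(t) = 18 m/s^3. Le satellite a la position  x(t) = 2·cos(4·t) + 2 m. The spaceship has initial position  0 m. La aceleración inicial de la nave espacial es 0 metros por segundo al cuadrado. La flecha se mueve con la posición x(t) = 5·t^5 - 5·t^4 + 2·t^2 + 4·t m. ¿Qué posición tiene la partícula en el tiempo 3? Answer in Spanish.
Necesitamos integrar nuestra ecuación de la sacudida j(t) = 18 3 veces. La antiderivada de la sacudida, con a(0) = 4, da la aceleración: a(t) = 18·t + 4. Tomando ∫a(t)dt y aplicando v(0) = 2, encontramos v(t) = 9·t^2 + 4·t + 2. La antiderivada de la velocidad, con x(0) = 2, da la posición: x(t) = 3·t^3 + 2·t^2 + 2·t + 2. Tenemos la posición x(t) = 3·t^3 + 2·t^2 + 2·t + 2. Sustituyendo t = 3: x(3) = 107.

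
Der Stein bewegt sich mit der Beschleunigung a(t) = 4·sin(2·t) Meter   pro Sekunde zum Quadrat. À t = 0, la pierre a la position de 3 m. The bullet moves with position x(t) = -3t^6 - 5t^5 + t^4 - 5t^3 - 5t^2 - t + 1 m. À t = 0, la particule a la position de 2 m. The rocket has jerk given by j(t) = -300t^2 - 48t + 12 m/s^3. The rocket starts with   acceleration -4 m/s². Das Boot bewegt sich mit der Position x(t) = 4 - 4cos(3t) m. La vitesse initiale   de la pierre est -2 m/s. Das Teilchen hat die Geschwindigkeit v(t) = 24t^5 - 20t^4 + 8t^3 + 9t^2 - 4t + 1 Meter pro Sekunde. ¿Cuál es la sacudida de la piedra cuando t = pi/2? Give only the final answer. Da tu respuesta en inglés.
The answer is -8.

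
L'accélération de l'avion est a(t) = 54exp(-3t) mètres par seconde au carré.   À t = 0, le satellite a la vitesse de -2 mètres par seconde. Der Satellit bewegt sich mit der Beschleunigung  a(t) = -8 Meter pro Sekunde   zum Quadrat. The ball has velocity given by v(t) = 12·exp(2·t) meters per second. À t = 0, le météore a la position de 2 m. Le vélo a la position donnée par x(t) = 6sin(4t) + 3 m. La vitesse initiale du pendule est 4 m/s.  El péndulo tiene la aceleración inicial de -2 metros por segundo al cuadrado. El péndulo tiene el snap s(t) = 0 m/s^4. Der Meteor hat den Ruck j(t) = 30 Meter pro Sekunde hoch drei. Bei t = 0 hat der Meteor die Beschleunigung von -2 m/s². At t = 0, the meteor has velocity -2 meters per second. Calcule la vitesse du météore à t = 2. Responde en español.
Partiendo de la sacudida j(t) = 30, tomamos 2 antiderivadas. La antiderivada de la sacudida, con a(0) = -2, da la aceleración: a(t) = 30·t - 2. Tomando ∫a(t)dt y aplicando v(0) = -2, encontramos v(t) = 15·t^2 - 2·t - 2. De la ecuación de la velocidad v(t) = 15·t^2 - 2·t - 2, sustituimos t = 2 para obtener v = 54.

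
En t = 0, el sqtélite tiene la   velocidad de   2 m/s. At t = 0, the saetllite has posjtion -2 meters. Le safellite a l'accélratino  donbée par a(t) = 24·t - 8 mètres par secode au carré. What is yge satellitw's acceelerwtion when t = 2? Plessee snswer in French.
En utilisant a(t) = 24·t - 8 et en substituant t = 2, nous trouvons a = 40.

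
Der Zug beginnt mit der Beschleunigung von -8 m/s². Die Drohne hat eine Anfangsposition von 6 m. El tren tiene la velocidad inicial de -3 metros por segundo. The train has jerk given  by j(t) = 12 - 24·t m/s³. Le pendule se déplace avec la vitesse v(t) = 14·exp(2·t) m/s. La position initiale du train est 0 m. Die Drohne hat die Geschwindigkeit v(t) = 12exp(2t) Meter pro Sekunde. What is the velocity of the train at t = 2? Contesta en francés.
Pour résoudre ceci, nous devons prendre 2 primitives de notre équation du jerk j(t) = 12 - 24·t. La primitive du jerk est l'accélération. En utilisant a(0) = -8, nous obtenons a(t) = -12·t^2 + 12·t - 8. En intégrant l'accélération et en utilisant la condition initiale v(0) = -3, nous obtenons v(t) = -4·t^3 + 6·t^2 - 8·t - 3. En utilisant v(t) = -4·t^3 + 6·t^2 - 8·t - 3 et en substituant t = 2, nous trouvons v = -27.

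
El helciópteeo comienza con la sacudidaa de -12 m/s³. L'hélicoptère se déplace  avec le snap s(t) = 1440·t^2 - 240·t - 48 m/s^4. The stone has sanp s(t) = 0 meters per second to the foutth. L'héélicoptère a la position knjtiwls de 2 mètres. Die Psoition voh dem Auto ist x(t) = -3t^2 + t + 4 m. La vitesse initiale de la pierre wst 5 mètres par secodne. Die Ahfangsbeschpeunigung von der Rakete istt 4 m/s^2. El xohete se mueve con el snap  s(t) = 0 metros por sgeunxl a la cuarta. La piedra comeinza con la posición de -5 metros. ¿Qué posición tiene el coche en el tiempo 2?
De la ecuación de la posición x(t) = -3·t^2 + t + 4, sustituimos t = 2 para obtener x = -6.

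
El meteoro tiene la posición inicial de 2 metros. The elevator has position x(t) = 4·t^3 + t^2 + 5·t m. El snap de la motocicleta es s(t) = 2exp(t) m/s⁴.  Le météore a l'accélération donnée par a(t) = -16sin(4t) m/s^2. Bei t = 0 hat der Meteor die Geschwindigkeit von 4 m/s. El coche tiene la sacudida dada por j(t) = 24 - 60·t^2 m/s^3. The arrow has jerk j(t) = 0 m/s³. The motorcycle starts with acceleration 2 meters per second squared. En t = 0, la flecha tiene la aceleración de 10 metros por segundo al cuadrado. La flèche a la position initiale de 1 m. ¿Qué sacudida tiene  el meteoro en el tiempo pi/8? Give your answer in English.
To solve this, we need to take 1 derivative of our acceleration equation a(t) = -16·sin(4·t). Differentiating acceleration, we get jerk: j(t) = -64·cos(4·t). From the given jerk equation j(t) = -64·cos(4·t), we substitute t = pi/8 to get j = 0.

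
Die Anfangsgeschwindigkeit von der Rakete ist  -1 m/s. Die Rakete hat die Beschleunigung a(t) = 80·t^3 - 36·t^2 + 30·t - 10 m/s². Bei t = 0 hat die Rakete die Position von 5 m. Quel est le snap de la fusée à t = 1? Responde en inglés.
We must differentiate our acceleration equation a(t) = 80·t^3 - 36·t^2 + 30·t - 10 2 times. Taking d/dt of a(t), we find j(t) = 240·t^2 - 72·t + 30. The derivative of jerk gives snap: s(t) = 480·t - 72. We have snap s(t) = 480·t - 72. Substituting t = 1: s(1) = 408.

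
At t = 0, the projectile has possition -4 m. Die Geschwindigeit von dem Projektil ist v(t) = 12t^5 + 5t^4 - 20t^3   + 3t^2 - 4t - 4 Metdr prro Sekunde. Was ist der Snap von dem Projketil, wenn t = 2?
Um dies zu lösen, müssen wir 3 Ableitungen unserer Gleichung für die Geschwindigkeit v(t) = 12·t^5 + 5·t^4 - 20·t^3 + 3·t^2 - 4·t - 4 nehmen. Durch Ableiten von der Geschwindigkeit erhalten wir die Beschleunigung: a(t) = 60·t^4 + 20·t^3 - 60·t^2 + 6·t - 4. Mit d/dt von a(t) finden wir j(t) = 240·t^3 + 60·t^2 - 120·t + 6. Durch Ableiten von dem Ruck erhalten wir den Snap: s(t) = 720·t^2 + 120·t - 120. Aus der Gleichung für den Snap s(t) = 720·t^2 + 120·t - 120, setzen wir t = 2 ein und erhalten s = 3000.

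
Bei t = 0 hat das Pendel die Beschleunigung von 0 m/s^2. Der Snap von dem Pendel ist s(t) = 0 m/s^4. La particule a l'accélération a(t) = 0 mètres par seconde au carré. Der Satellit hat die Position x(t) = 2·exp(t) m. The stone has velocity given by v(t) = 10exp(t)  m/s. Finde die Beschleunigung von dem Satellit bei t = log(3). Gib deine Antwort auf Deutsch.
Um dies zu lösen, müssen wir 2 Ableitungen unserer Gleichung für die Position x(t) = 2·exp(t) nehmen. Die Ableitung von der Position ergibt die Geschwindigkeit: v(t) = 2·exp(t). Mit d/dt von v(t) finden wir a(t) = 2·exp(t). Wir haben die Beschleunigung a(t) = 2·exp(t). Durch Einsetzen von t = log(3): a(log(3)) = 6.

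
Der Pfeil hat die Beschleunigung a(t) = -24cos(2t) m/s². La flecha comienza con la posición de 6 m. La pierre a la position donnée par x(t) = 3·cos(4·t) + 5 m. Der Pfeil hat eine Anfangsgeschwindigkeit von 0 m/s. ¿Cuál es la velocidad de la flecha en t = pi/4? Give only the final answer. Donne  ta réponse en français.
À t = pi/4, v = -12.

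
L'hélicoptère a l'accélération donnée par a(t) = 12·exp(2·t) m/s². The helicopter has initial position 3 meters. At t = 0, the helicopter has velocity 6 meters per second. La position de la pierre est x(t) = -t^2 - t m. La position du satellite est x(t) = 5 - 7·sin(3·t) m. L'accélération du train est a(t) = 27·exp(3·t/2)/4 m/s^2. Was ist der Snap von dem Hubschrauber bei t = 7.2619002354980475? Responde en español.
Para resolver esto, necesitamos tomar 2 derivadas de nuestra ecuación de la aceleración a(t) = 12·exp(2·t). La derivada de la aceleración da la sacudida: j(t) = 24·exp(2·t). Derivando la sacudida, obtenemos el snap: s(t) = 48·exp(2·t). Tenemos el snap s(t) = 48·exp(2·t). Sustituyendo t = 7.2619002354980475: s(7.2619002354980475) = 97464764.5971247.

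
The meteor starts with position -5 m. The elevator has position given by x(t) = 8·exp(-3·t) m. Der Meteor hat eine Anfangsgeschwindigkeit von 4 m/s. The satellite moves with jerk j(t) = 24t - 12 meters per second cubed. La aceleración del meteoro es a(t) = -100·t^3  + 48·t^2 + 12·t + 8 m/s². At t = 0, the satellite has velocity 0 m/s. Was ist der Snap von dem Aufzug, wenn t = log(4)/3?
Ausgehend von der Position x(t) = 8·exp(-3·t), nehmen wir 4 Ableitungen. Durch Ableiten von der Position erhalten wir die Geschwindigkeit: v(t) = -24·exp(-3·t). Die Ableitung von der Geschwindigkeit ergibt die Beschleunigung: a(t) = 72·exp(-3·t). Die Ableitung von der Beschleunigung ergibt den Ruck: j(t) = -216·exp(-3·t). Durch Ableiten von dem Ruck erhalten wir den Snap: s(t) = 648·exp(-3·t). Wir haben den Snap s(t) = 648·exp(-3·t). Durch Einsetzen von t = log(4)/3: s(log(4)/3) = 162.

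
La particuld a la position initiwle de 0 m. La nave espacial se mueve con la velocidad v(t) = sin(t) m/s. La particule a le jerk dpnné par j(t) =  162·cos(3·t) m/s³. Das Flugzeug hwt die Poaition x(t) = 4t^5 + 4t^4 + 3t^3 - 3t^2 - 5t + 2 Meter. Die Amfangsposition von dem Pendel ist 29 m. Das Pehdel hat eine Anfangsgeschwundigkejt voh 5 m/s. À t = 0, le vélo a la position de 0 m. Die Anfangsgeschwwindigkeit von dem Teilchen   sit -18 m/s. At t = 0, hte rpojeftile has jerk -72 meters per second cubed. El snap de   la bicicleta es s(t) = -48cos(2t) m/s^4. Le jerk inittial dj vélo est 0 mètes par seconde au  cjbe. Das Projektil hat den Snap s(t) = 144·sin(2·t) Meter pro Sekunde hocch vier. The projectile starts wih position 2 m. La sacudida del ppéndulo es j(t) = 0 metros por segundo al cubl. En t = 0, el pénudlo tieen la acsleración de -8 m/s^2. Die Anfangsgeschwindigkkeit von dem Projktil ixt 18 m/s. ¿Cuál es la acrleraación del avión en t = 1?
Debemos derivar nuestra ecuación de la posición x(t) = 4·t^5 + 4·t^4 + 3·t^3 - 3·t^2 - 5·t + 2 2 veces. La derivada de la posición da la velocidad: v(t) = 20·t^4 + 16·t^3 + 9·t^2 - 6·t - 5. La derivada de la velocidad da la aceleración: a(t) = 80·t^3 + 48·t^2 + 18·t - 6. De la ecuación de la aceleración a(t) = 80·t^3 + 48·t^2 + 18·t - 6, sustituimos t = 1 para obtener a = 140.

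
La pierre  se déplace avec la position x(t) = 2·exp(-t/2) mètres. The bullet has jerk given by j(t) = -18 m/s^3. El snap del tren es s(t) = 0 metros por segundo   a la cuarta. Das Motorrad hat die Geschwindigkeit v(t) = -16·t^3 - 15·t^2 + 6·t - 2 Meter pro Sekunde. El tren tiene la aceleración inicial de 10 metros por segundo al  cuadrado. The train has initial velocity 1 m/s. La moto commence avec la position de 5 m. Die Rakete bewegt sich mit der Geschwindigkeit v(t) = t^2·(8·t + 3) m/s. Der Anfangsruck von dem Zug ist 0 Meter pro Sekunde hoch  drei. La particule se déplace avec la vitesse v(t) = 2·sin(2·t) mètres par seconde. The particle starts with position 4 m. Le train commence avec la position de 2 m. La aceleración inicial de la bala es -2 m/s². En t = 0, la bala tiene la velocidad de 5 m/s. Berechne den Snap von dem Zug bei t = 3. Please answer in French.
En utilisant s(t) = 0 et en substituant t = 3, nous trouvons s = 0.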